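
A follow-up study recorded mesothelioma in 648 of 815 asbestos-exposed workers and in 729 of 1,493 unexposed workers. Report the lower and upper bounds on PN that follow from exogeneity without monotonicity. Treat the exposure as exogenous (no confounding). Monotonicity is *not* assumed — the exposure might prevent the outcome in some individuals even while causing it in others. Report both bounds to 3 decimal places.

p₁ = P(outcome | exposed) = 648/815 = 0.79509
p₀ = P(outcome | unexposed) = 729/1493 = 0.48828
Under exogeneity alone the bounds on PN are max{0,(p₁−p₀)/p₁} ≤ PN ≤ min{1,(1−p₀)/p₁}.
  lower = (p₁ − p₀)/p₁ = 0.30681 / 0.79509 ≈ 0.3859
  upper = min{1, (1 − p₀)/p₁} = 0.51172 / 0.79509 ≈ 0.6436

0.386 ≤ PN ≤ 0.644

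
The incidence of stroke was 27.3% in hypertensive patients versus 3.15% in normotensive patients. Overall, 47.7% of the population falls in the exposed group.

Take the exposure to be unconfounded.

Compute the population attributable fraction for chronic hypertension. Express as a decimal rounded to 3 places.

p₁ = 0.273, p₀ = 0.0315.
Overall risk P(Y=1) = π·p₁ + (1−π)·p₀ = 0.477×0.273 + 0.523×0.0315 = 0.1467.
Under exogeneity, PAF = [P(Y=1) − p₀] / P(Y=1).
PAF = (0.1467 − 0.0315) / 0.1467 ≈ 0.7853

PAF ≈ 0.785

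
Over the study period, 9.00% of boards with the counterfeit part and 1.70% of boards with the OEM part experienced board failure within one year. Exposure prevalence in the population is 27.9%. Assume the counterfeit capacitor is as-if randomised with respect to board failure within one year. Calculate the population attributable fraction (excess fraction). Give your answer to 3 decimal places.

PAF ≈ 0.545

p₁ = 0.09, p₀ = 0.017.
Overall risk P(Y=1) = π·p₁ + (1−π)·p₀ = 0.279×0.09 + 0.721×0.017 = 0.037367.
Under exogeneity, PAF = [P(Y=1) − p₀] / P(Y=1).
PAF = (0.037367 − 0.017) / 0.037367 ≈ 0.5451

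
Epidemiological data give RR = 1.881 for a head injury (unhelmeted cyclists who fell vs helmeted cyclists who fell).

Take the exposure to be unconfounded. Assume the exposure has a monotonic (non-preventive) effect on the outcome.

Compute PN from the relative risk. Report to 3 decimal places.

PN ≈ 0.468

Under exogeneity and monotonicity, PN = (RR − 1) / RR = 1 − 1/RR.
PN = (1.881 − 1) / 1.881 = 0.881 / 1.881 ≈ 0.4684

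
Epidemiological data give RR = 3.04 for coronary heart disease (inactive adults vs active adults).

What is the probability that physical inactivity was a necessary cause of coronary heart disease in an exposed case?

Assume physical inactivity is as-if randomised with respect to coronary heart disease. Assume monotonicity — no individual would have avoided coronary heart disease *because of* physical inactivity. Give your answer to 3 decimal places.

Under exogeneity and monotonicity, PN = (RR − 1) / RR = 1 − 1/RR.
PN = (3.04 − 1) / 3.04 = 2.04 / 3.04 ≈ 0.6711

PN ≈ 0.671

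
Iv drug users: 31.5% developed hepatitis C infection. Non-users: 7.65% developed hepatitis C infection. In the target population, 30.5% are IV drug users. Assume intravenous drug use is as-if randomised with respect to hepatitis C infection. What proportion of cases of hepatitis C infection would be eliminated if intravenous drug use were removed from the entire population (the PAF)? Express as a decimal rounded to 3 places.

PAF ≈ 0.487

p₁ = 0.315, p₀ = 0.0765.
Overall risk P(Y=1) = π·p₁ + (1−π)·p₀ = 0.305×0.315 + 0.695×0.0765 = 0.14924.
Under exogeneity, PAF = [P(Y=1) − p₀] / P(Y=1).
PAF = (0.14924 − 0.0765) / 0.14924 ≈ 0.4874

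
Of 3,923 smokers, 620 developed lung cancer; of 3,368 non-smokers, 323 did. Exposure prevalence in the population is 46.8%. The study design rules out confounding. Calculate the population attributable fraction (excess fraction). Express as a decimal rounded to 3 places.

p₁ = P(outcome | exposed) = 620/3923 = 0.15804
p₀ = P(outcome | unexposed) = 323/3368 = 0.095903
Overall risk P(Y=1) = π·p₁ + (1−π)·p₀ = 0.468×0.15804 + 0.532×0.095903 = 0.12498.
Under exogeneity, PAF = [P(Y=1) − p₀] / P(Y=1).
PAF = (0.12498 − 0.095903) / 0.12498 ≈ 0.2327

PAF ≈ 0.233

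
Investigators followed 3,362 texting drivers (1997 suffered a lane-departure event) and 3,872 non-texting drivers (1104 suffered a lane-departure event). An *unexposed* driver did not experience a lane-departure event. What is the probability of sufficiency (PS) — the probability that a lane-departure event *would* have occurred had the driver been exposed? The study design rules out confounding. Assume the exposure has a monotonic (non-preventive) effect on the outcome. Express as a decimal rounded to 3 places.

p₁ = P(outcome | exposed) = 1997/3362 = 0.59399
p₀ = P(outcome | unexposed) = 1104/3872 = 0.28512
Under exogeneity and monotonicity, PS = (p₁ − p₀) / (1 − p₀).
PS = (0.59399 − 0.28512) / (1 − 0.28512) = 0.30887 / 0.71488 ≈ 0.4321

PS ≈ 0.432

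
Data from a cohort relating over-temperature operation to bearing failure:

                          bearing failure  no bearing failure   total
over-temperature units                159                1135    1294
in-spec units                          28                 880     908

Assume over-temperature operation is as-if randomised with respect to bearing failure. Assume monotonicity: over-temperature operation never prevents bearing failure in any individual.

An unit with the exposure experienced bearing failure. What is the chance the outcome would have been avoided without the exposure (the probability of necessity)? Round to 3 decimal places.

PN ≈ 0.749

p₁ = P(outcome | exposed) = 159/1294 = 0.12287
p₀ = P(outcome | unexposed) = 28/908 = 0.030837
Under exogeneity and monotonicity, PN = (p₁ − p₀) / p₁.
PN = (0.12287 − 0.030837) / 0.12287 = 0.092038 / 0.12287 ≈ 0.7490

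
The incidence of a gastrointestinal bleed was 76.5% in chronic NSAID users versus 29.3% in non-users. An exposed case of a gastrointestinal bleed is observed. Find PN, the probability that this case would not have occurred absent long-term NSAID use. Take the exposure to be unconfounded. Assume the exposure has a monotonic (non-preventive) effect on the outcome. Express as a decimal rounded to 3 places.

p₁ = 0.765, p₀ = 0.293.
Under exogeneity and monotonicity, PN = (p₁ − p₀) / p₁.
PN = (0.765 − 0.293) / 0.765 = 0.472 / 0.765 ≈ 0.6170

PN ≈ 0.617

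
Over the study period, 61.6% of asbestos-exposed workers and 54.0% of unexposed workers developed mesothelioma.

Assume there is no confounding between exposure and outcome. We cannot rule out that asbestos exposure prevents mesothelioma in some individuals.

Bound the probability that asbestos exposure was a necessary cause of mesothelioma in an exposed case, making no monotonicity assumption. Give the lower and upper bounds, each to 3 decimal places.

p₁ = 0.616, p₀ = 0.54.
Under exogeneity alone the bounds on PN are max{0,(p₁−p₀)/p₁} ≤ PN ≤ min{1,(1−p₀)/p₁}.
  lower = (p₁ − p₀)/p₁ = 0.076 / 0.616 ≈ 0.1234
  upper = min{1, (1 − p₀)/p₁} = 0.46 / 0.616 ≈ 0.7468

0.123 ≤ PN ≤ 0.747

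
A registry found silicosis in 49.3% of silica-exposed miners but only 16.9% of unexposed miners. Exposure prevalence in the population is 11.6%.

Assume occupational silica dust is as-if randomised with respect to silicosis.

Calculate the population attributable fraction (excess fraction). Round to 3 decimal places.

PAF ≈ 0.182

p₁ = 0.493, p₀ = 0.169.
Overall risk P(Y=1) = π·p₁ + (1−π)·p₀ = 0.116×0.493 + 0.884×0.169 = 0.20658.
Under exogeneity, PAF = [P(Y=1) − p₀] / P(Y=1).
PAF = (0.20658 − 0.169) / 0.20658 ≈ 0.1819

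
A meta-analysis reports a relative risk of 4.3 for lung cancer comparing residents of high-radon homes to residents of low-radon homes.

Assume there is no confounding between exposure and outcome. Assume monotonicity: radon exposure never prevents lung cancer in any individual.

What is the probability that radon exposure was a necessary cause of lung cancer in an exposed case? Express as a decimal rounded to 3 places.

Under exogeneity and monotonicity, PN = (RR − 1) / RR = 1 − 1/RR.
PN = (4.3 − 1) / 4.3 = 3.3 / 4.3 ≈ 0.7674

PN ≈ 0.767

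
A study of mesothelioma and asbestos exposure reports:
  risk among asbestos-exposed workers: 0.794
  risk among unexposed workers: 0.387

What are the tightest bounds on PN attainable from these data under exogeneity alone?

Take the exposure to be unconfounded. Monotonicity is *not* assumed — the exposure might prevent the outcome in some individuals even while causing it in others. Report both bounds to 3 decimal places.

Let p₁ = 0.794, p₀ = 0.387.
Under exogeneity alone the bounds on PN are max{0,(p₁−p₀)/p₁} ≤ PN ≤ min{1,(1−p₀)/p₁}.
  lower = (p₁ − p₀)/p₁ = 0.407 / 0.794 ≈ 0.5126
  upper = min{1, (1 − p₀)/p₁} = 0.613 / 0.794 ≈ 0.7720

0.513 ≤ PN ≤ 0.772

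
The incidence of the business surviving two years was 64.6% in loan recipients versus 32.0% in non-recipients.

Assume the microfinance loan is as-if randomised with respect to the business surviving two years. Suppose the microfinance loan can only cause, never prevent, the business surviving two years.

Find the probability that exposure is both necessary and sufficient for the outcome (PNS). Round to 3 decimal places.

PNS ≈ 0.326

p₁ = 0.646, p₀ = 0.32.
Under exogeneity and monotonicity, PNS = p₁ − p₀.
PNS = 0.646 − 0.32 = 0.326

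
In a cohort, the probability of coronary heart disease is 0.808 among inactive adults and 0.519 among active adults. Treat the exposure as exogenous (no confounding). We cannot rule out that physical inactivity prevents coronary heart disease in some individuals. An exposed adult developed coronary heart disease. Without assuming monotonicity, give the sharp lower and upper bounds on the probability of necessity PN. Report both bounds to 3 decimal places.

Let p₁ = 0.808, p₀ = 0.519.
Under exogeneity alone the bounds on PN are max{0,(p₁−p₀)/p₁} ≤ PN ≤ min{1,(1−p₀)/p₁}.
  lower = (p₁ − p₀)/p₁ = 0.289 / 0.808 ≈ 0.3577
  upper = min{1, (1 − p₀)/p₁} = 0.481 / 0.808 ≈ 0.5953

0.358 ≤ PN ≤ 0.595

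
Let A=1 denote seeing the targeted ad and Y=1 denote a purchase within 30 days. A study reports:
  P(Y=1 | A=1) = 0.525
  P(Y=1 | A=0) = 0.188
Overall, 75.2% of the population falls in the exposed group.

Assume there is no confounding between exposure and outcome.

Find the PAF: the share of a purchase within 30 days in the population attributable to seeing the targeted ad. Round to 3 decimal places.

PAF ≈ 0.574

Let p₁ = 0.525, p₀ = 0.188.
Overall risk P(Y=1) = π·p₁ + (1−π)·p₀ = 0.752×0.525 + 0.248×0.188 = 0.44142.
Under exogeneity, PAF = [P(Y=1) − p₀] / P(Y=1).
PAF = (0.44142 − 0.188) / 0.44142 ≈ 0.5741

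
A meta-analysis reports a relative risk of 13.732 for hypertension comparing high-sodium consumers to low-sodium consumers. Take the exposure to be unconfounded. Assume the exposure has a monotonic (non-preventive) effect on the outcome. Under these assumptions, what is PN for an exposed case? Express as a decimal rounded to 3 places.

Under exogeneity and monotonicity, PN = (RR − 1) / RR = 1 − 1/RR.
PN = (13.732 − 1) / 13.732 = 12.73 / 13.732 ≈ 0.9272

PN ≈ 0.927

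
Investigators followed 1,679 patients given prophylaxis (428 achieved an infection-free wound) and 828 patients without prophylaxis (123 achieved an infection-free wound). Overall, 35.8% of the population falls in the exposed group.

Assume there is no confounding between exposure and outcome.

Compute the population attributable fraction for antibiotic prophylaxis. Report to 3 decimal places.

PAF ≈ 0.204

p₁ = P(outcome | exposed) = 428/1679 = 0.25491
p₀ = P(outcome | unexposed) = 123/828 = 0.14855
Overall risk P(Y=1) = π·p₁ + (1−π)·p₀ = 0.358×0.25491 + 0.642×0.14855 = 0.18663.
Under exogeneity, PAF = [P(Y=1) − p₀] / P(Y=1).
PAF = (0.18663 − 0.14855) / 0.18663 ≈ 0.2040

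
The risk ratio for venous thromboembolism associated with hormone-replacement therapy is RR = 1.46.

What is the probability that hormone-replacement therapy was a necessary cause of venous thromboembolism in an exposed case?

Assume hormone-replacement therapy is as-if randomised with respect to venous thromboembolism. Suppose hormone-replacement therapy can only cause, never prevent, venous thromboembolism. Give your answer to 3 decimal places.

PN ≈ 0.315

Under exogeneity and monotonicity, PN = (RR − 1) / RR = 1 − 1/RR.
PN = (1.46 − 1) / 1.46 = 0.46 / 1.46 ≈ 0.3151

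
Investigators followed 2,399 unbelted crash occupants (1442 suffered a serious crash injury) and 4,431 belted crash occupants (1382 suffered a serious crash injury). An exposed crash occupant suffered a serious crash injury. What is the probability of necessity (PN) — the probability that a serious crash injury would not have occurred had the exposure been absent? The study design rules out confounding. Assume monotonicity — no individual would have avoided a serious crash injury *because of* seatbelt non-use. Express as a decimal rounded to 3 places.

p₁ = P(outcome | exposed) = 1442/2399 = 0.60108
p₀ = P(outcome | unexposed) = 1382/4431 = 0.31189
Under exogeneity and monotonicity, PN = (p₁ − p₀) / p₁.
PN = (0.60108 − 0.31189) / 0.60108 = 0.28919 / 0.60108 ≈ 0.4811

PN ≈ 0.481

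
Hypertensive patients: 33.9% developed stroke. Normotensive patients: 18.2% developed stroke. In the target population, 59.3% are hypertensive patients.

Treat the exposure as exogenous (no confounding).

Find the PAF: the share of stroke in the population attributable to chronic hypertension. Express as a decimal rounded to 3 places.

PAF ≈ 0.338

p₁ = 0.339, p₀ = 0.182.
Overall risk P(Y=1) = π·p₁ + (1−π)·p₀ = 0.593×0.339 + 0.407×0.182 = 0.2751.
Under exogeneity, PAF = [P(Y=1) − p₀] / P(Y=1).
PAF = (0.2751 − 0.182) / 0.2751 ≈ 0.3384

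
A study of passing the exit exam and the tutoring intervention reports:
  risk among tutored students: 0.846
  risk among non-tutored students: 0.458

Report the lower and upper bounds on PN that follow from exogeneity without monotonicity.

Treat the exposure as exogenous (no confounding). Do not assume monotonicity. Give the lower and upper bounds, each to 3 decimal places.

Let p₁ = 0.846, p₀ = 0.458.
Under exogeneity alone the bounds on PN are max{0,(p₁−p₀)/p₁} ≤ PN ≤ min{1,(1−p₀)/p₁}.
  lower = (p₁ − p₀)/p₁ = 0.388 / 0.846 ≈ 0.4586
  upper = min{1, (1 − p₀)/p₁} = 0.542 / 0.846 ≈ 0.6407

0.459 ≤ PN ≤ 0.641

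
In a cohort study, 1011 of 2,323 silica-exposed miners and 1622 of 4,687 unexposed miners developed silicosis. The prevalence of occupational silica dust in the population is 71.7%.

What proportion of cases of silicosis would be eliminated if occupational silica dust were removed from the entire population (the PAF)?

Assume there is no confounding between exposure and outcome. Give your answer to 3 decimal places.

p₁ = P(outcome | exposed) = 1011/2323 = 0.43521
p₀ = P(outcome | unexposed) = 1622/4687 = 0.34606
Overall risk P(Y=1) = π·p₁ + (1−π)·p₀ = 0.717×0.43521 + 0.283×0.34606 = 0.40998.
Under exogeneity, PAF = [P(Y=1) − p₀] / P(Y=1).
PAF = (0.40998 − 0.34606) / 0.40998 ≈ 0.1559

PAF ≈ 0.156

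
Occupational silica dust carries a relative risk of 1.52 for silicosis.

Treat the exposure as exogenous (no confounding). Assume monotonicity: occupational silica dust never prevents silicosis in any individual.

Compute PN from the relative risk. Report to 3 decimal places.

Under exogeneity and monotonicity, PN = (RR − 1) / RR = 1 − 1/RR.
PN = (1.52 − 1) / 1.52 = 0.52 / 1.52 ≈ 0.3421

PN ≈ 0.342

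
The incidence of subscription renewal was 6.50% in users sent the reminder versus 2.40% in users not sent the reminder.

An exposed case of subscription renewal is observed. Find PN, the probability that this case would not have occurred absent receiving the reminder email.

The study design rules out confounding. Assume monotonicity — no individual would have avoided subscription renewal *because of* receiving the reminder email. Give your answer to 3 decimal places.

PN ≈ 0.631

p₁ = 0.065, p₀ = 0.024.
Under exogeneity and monotonicity, PN = (p₁ − p₀) / p₁.
PN = (0.065 − 0.024) / 0.065 = 0.041 / 0.065 ≈ 0.6308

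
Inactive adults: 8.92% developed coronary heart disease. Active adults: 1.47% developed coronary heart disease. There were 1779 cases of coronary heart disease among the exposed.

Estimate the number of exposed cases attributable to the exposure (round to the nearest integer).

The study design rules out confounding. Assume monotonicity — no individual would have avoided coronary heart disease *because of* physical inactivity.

p₁ = 0.0892, p₀ = 0.0147.
PN = (p₁ − p₀)/p₁ = (0.0892 − 0.0147) / 0.0892 ≈ 0.83520.
Attributable cases ≈ PN × (exposed cases) = 0.83520 × 1779 ≈ 1485.82.

about 1486 cases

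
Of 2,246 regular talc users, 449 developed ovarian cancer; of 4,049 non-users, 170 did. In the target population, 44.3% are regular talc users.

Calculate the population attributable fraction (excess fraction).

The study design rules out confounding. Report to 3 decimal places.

p₁ = P(outcome | exposed) = 449/2246 = 0.19991
p₀ = P(outcome | unexposed) = 170/4049 = 0.041986
Overall risk P(Y=1) = π·p₁ + (1−π)·p₀ = 0.443×0.19991 + 0.557×0.041986 = 0.11195.
Under exogeneity, PAF = [P(Y=1) − p₀] / P(Y=1).
PAF = (0.11195 − 0.041986) / 0.11195 ≈ 0.6249

PAF ≈ 0.625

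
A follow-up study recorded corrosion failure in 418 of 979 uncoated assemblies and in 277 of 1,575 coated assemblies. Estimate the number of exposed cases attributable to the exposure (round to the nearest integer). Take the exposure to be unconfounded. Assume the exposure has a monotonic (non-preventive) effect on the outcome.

about 246 cases

p₁ = P(outcome | exposed) = 418/979 = 0.42697
p₀ = P(outcome | unexposed) = 277/1575 = 0.17587
PN = (p₁ − p₀)/p₁ = (0.42697 − 0.17587) / 0.42697 ≈ 0.58809.
Attributable cases ≈ PN × (exposed cases) = 0.58809 × 418 ≈ 245.82.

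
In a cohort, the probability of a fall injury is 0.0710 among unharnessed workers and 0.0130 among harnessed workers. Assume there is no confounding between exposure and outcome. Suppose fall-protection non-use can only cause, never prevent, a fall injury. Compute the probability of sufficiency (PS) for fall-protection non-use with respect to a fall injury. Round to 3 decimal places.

Let p₁ = 0.071, p₀ = 0.013.
Under exogeneity and monotonicity, PS = (p₁ − p₀) / (1 − p₀).
PS = (0.071 − 0.013) / (1 − 0.013) = 0.058 / 0.987 ≈ 0.0588

PS ≈ 0.059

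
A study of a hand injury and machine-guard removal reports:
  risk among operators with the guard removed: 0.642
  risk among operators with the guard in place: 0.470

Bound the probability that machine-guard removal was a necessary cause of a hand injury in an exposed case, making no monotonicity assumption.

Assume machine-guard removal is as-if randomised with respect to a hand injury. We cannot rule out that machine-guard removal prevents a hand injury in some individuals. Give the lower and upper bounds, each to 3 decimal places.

Let p₁ = 0.642, p₀ = 0.47.
Under exogeneity alone the bounds on PN are max{0,(p₁−p₀)/p₁} ≤ PN ≤ min{1,(1−p₀)/p₁}.
  lower = (p₁ − p₀)/p₁ = 0.172 / 0.642 ≈ 0.2679
  upper = min{1, (1 − p₀)/p₁} = 0.53 / 0.642 ≈ 0.8255

0.268 ≤ PN ≤ 0.826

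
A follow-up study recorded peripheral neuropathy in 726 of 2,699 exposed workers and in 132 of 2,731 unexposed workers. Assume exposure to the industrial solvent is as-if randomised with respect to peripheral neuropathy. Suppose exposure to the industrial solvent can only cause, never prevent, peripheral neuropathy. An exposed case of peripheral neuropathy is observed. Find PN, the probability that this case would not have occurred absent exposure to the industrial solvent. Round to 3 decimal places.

PN ≈ 0.820

p₁ = P(outcome | exposed) = 726/2699 = 0.26899
p₀ = P(outcome | unexposed) = 132/2731 = 0.048334
Under exogeneity and monotonicity, PN = (p₁ − p₀) / p₁.
PN = (0.26899 − 0.048334) / 0.26899 = 0.22065 / 0.26899 ≈ 0.8203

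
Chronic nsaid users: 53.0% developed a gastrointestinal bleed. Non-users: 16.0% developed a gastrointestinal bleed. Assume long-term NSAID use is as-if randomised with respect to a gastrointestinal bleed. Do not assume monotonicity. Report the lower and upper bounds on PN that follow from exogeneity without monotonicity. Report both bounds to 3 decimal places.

0.698 ≤ PN ≤ 1.000

p₁ = 0.53, p₀ = 0.16.
Under exogeneity alone the bounds on PN are max{0,(p₁−p₀)/p₁} ≤ PN ≤ min{1,(1−p₀)/p₁}.
  lower = (p₁ − p₀)/p₁ = 0.37 / 0.53 ≈ 0.6981
  upper = min{1, (1 − p₀)/p₁} = 0.84 / 0.53 ≈ 1.5849 → capped at 1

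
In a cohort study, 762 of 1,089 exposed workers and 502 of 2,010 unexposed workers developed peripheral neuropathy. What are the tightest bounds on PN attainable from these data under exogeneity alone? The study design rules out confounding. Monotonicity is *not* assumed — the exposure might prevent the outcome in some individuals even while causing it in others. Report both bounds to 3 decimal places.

0.643 ≤ PN ≤ 1.000

p₁ = P(outcome | exposed) = 762/1089 = 0.69972
p₀ = P(outcome | unexposed) = 502/2010 = 0.24975
Under exogeneity alone the bounds on PN are max{0,(p₁−p₀)/p₁} ≤ PN ≤ min{1,(1−p₀)/p₁}.
  lower = (p₁ − p₀)/p₁ = 0.44997 / 0.69972 ≈ 0.6431
  upper = min{1, (1 − p₀)/p₁} = 0.75025 / 0.69972 ≈ 1.0722 → capped at 1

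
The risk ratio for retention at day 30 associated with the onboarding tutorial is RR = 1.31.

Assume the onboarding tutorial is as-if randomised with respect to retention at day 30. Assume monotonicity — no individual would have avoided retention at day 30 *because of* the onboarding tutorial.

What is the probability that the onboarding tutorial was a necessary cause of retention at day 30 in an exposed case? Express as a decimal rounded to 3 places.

Under exogeneity and monotonicity, PN = (RR − 1) / RR = 1 − 1/RR.
PN = (1.31 − 1) / 1.31 = 0.31 / 1.31 ≈ 0.2366

PN ≈ 0.237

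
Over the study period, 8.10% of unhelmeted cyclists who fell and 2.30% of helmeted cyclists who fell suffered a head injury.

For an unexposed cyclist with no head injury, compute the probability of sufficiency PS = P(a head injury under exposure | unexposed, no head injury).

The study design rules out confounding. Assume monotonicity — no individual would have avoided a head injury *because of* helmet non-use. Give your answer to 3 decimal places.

PS ≈ 0.059

p₁ = 0.081, p₀ = 0.023.
Under exogeneity and monotonicity, PS = (p₁ − p₀) / (1 − p₀).
PS = (0.081 − 0.023) / (1 − 0.023) = 0.058 / 0.977 ≈ 0.0594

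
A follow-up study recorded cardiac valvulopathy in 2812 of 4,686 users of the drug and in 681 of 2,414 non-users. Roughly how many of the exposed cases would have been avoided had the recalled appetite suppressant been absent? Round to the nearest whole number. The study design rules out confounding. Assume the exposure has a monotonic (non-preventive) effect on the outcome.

about 1490 cases

p₁ = P(outcome | exposed) = 2812/4686 = 0.60009
p₀ = P(outcome | unexposed) = 681/2414 = 0.2821
PN = (p₁ − p₀)/p₁ = (0.60009 − 0.2821) / 0.60009 ≈ 0.52989.
Attributable cases ≈ PN × (exposed cases) = 0.52989 × 2812 ≈ 1490.06.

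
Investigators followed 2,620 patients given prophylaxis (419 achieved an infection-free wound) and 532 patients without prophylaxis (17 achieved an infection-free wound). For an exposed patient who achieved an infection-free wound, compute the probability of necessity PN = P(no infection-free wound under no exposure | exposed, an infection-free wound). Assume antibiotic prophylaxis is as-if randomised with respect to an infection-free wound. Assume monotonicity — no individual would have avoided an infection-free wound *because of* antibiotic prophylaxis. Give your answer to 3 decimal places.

PN ≈ 0.800

p₁ = P(outcome | exposed) = 419/2620 = 0.15992
p₀ = P(outcome | unexposed) = 17/532 = 0.031955
Under exogeneity and monotonicity, PN = (p₁ − p₀) / p₁.
PN = (0.15992 − 0.031955) / 0.15992 = 0.12797 / 0.15992 ≈ 0.8002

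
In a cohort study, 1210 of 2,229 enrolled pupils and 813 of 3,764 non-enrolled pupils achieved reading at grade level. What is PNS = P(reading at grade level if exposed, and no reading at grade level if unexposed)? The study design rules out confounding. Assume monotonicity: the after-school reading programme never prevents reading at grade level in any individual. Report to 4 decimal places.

PNS ≈ 0.3269

p₁ = P(outcome | exposed) = 1210/2229 = 0.54284
p₀ = P(outcome | unexposed) = 813/3764 = 0.21599
Under exogeneity and monotonicity, PNS = p₁ − p₀.
PNS = 0.54284 − 0.21599 = 0.32685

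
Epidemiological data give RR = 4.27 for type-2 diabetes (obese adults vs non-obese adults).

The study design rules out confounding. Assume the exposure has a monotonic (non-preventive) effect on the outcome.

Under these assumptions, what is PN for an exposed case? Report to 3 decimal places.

Under exogeneity and monotonicity, PN = (RR − 1) / RR = 1 − 1/RR.
PN = (4.27 − 1) / 4.27 = 3.27 / 4.27 ≈ 0.7658

PN ≈ 0.766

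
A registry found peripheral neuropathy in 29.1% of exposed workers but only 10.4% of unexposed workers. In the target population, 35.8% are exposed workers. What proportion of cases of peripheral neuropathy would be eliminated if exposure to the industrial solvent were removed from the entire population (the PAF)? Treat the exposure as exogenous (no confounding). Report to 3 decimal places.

p₁ = 0.291, p₀ = 0.104.
Overall risk P(Y=1) = π·p₁ + (1−π)·p₀ = 0.358×0.291 + 0.642×0.104 = 0.17095.
Under exogeneity, PAF = [P(Y=1) − p₀] / P(Y=1).
PAF = (0.17095 − 0.104) / 0.17095 ≈ 0.3916

PAF ≈ 0.392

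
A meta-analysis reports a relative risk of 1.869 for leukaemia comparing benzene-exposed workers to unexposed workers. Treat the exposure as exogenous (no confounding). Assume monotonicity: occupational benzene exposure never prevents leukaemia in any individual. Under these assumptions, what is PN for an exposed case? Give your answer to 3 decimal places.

Under exogeneity and monotonicity, PN = (RR − 1) / RR = 1 − 1/RR.
PN = (1.869 − 1) / 1.869 = 0.869 / 1.869 ≈ 0.4650

PN ≈ 0.465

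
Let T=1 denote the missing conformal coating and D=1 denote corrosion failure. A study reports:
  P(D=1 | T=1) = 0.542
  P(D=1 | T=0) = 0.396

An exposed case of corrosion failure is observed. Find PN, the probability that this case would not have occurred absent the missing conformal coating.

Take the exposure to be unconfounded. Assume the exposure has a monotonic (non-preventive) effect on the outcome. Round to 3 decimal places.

Let p₁ = 0.542, p₀ = 0.396.
Under exogeneity and monotonicity, PN = (p₁ − p₀) / p₁.
PN = (0.542 − 0.396) / 0.542 = 0.146 / 0.542 ≈ 0.2694

PN ≈ 0.269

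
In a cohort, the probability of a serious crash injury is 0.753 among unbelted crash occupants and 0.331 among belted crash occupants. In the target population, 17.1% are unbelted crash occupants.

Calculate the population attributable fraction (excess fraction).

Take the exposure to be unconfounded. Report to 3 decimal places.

Let p₁ = 0.753, p₀ = 0.331.
Overall risk P(Y=1) = π·p₁ + (1−π)·p₀ = 0.171×0.753 + 0.829×0.331 = 0.40316.
Under exogeneity, PAF = [P(Y=1) − p₀] / P(Y=1).
PAF = (0.40316 − 0.331) / 0.40316 ≈ 0.1790

PAF ≈ 0.179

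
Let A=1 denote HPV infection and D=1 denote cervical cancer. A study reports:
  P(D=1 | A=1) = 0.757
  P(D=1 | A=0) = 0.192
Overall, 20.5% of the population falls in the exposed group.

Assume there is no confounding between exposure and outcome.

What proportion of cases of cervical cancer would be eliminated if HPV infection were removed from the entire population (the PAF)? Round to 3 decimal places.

Let p₁ = 0.757, p₀ = 0.192.
Overall risk P(Y=1) = π·p₁ + (1−π)·p₀ = 0.205×0.757 + 0.795×0.192 = 0.30783.
Under exogeneity, PAF = [P(Y=1) − p₀] / P(Y=1).
PAF = (0.30783 − 0.192) / 0.30783 ≈ 0.3763

PAF ≈ 0.376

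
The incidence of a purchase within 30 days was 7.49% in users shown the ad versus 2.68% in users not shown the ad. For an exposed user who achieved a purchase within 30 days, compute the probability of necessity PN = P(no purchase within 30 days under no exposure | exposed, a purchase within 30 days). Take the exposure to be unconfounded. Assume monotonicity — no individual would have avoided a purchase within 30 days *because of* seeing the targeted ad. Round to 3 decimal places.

PN ≈ 0.642

p₁ = 0.0749, p₀ = 0.0268.
Under exogeneity and monotonicity, PN = (p₁ − p₀) / p₁.
PN = (0.0749 − 0.0268) / 0.0749 = 0.0481 / 0.0749 ≈ 0.6422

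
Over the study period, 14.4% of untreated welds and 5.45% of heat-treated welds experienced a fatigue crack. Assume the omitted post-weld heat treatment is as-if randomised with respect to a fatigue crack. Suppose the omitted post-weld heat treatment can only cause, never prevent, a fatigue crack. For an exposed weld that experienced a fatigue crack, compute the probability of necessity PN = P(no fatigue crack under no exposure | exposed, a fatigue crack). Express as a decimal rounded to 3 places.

p₁ = 0.144, p₀ = 0.0545.
Under exogeneity and monotonicity, PN = (p₁ − p₀) / p₁.
PN = (0.144 − 0.0545) / 0.144 = 0.0895 / 0.144 ≈ 0.6215

PN ≈ 0.622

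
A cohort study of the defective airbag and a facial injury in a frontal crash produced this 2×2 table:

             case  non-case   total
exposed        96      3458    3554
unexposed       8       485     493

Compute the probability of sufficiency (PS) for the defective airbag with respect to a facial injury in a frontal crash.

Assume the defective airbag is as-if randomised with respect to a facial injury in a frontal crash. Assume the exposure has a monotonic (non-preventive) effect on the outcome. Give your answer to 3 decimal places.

p₁ = P(outcome | exposed) = 96/3554 = 0.027012
p₀ = P(outcome | unexposed) = 8/493 = 0.016227
Under exogeneity and monotonicity, PS = (p₁ − p₀)/(1 − p₀).
PS = (0.027012 − 0.016227) / 0.98377 ≈ 0.0110

PS ≈ 0.011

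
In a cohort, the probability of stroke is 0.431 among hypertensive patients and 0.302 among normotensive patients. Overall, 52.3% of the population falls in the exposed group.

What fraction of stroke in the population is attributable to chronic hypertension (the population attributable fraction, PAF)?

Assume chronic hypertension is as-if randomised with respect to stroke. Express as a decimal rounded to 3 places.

Let p₁ = 0.431, p₀ = 0.302.
Overall risk P(Y=1) = π·p₁ + (1−π)·p₀ = 0.523×0.431 + 0.477×0.302 = 0.36947.
Under exogeneity, PAF = [P(Y=1) − p₀] / P(Y=1).
PAF = (0.36947 − 0.302) / 0.36947 ≈ 0.1826

PAF ≈ 0.183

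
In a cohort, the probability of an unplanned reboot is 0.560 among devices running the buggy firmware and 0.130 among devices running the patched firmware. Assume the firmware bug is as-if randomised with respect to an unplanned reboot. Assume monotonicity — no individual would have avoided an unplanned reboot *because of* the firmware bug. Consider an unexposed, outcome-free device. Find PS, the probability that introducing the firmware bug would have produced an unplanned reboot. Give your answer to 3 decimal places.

Let p₁ = 0.56, p₀ = 0.13.
Under exogeneity and monotonicity, PS = (p₁ − p₀) / (1 − p₀).
PS = (0.56 − 0.13) / (1 − 0.13) = 0.43 / 0.87 ≈ 0.4943

PS ≈ 0.494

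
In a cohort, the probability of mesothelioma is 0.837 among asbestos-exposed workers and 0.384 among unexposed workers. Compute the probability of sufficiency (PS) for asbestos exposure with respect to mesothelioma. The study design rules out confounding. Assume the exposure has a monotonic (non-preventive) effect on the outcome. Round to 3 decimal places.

PS ≈ 0.735

Let p₁ = 0.837, p₀ = 0.384.
Under exogeneity and monotonicity, PS = (p₁ − p₀) / (1 − p₀).
PS = (0.837 − 0.384) / (1 − 0.384) = 0.453 / 0.616 ≈ 0.7354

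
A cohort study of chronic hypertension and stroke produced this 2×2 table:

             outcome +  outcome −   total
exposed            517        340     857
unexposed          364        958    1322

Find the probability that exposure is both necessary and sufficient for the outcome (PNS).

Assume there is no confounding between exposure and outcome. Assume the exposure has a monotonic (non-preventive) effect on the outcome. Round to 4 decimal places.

PNS ≈ 0.3279

p₁ = P(outcome | exposed) = 517/857 = 0.60327
p₀ = P(outcome | unexposed) = 364/1322 = 0.27534
Under exogeneity and monotonicity, PNS = p₁ − p₀.
PNS = 0.60327 − 0.27534 = 0.32793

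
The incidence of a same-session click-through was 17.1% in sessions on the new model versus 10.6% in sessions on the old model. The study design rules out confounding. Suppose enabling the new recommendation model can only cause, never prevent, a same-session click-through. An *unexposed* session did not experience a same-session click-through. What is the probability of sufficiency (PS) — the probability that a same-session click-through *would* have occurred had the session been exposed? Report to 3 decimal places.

p₁ = 0.171, p₀ = 0.106.
Under exogeneity and monotonicity, PS = (p₁ − p₀) / (1 − p₀).
PS = (0.171 − 0.106) / (1 − 0.106) = 0.065 / 0.894 ≈ 0.0727

PS ≈ 0.073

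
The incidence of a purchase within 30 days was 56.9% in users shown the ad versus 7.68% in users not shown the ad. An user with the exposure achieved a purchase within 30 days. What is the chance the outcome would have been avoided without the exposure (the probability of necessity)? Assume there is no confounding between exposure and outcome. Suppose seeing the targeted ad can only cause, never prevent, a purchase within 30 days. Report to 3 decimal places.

p₁ = 0.569, p₀ = 0.0768.
Under exogeneity and monotonicity, PN = (p₁ − p₀) / p₁.
PN = (0.569 − 0.0768) / 0.569 = 0.4922 / 0.569 ≈ 0.8650

PN ≈ 0.865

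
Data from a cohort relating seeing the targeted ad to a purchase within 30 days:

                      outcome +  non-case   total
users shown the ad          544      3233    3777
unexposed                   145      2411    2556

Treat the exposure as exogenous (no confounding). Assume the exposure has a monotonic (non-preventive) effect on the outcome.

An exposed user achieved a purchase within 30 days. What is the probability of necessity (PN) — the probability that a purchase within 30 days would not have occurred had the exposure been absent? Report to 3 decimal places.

PN ≈ 0.606

p₁ = P(outcome | exposed) = 544/3777 = 0.14403
p₀ = P(outcome | unexposed) = 145/2556 = 0.056729
Under exogeneity and monotonicity, PN = (p₁ − p₀) / p₁.
PN = (0.14403 − 0.056729) / 0.14403 = 0.0873 / 0.14403 ≈ 0.6061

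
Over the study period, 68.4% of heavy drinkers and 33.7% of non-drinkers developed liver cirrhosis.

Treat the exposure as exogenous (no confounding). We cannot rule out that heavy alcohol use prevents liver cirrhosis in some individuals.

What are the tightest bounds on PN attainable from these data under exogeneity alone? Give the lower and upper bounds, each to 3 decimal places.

p₁ = 0.684, p₀ = 0.337.
Under exogeneity alone the bounds on PN are max{0,(p₁−p₀)/p₁} ≤ PN ≤ min{1,(1−p₀)/p₁}.
  lower = (p₁ − p₀)/p₁ = 0.347 / 0.684 ≈ 0.5073
  upper = min{1, (1 − p₀)/p₁} = 0.663 / 0.684 ≈ 0.9693

0.507 ≤ PN ≤ 0.969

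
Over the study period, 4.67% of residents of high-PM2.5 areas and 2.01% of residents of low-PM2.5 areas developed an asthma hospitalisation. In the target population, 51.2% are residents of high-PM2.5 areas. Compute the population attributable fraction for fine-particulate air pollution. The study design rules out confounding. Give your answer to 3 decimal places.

p₁ = 0.0467, p₀ = 0.0201.
Overall risk P(Y=1) = π·p₁ + (1−π)·p₀ = 0.512×0.0467 + 0.488×0.0201 = 0.033719.
Under exogeneity, PAF = [P(Y=1) − p₀] / P(Y=1).
PAF = (0.033719 − 0.0201) / 0.033719 ≈ 0.4039

PAF ≈ 0.404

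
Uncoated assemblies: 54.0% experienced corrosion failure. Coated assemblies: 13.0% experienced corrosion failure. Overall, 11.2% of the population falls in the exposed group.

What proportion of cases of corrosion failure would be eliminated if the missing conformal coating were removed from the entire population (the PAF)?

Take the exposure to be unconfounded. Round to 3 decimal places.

PAF ≈ 0.261

p₁ = 0.54, p₀ = 0.13.
Overall risk P(Y=1) = π·p₁ + (1−π)·p₀ = 0.112×0.54 + 0.888×0.13 = 0.17592.
Under exogeneity, PAF = [P(Y=1) − p₀] / P(Y=1).
PAF = (0.17592 − 0.13) / 0.17592 ≈ 0.2610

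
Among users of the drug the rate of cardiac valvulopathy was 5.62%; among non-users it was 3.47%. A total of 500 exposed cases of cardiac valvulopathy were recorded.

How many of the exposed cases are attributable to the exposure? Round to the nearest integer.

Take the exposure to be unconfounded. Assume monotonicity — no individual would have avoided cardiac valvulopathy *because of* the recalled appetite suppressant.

about 191 cases

p₁ = 0.0562, p₀ = 0.0347.
PN = (p₁ − p₀)/p₁ = (0.0562 − 0.0347) / 0.0562 ≈ 0.38256.
Attributable cases ≈ PN × (exposed cases) = 0.38256 × 500 ≈ 191.28.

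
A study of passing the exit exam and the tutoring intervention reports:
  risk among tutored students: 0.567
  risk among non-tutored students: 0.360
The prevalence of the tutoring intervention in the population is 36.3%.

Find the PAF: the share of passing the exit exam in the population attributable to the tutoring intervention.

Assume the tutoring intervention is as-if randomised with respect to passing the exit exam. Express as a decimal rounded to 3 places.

PAF ≈ 0.173

Let p₁ = 0.567, p₀ = 0.36.
Overall risk P(Y=1) = π·p₁ + (1−π)·p₀ = 0.363×0.567 + 0.637×0.36 = 0.43514.
Under exogeneity, PAF = [P(Y=1) − p₀] / P(Y=1).
PAF = (0.43514 − 0.36) / 0.43514 ≈ 0.1727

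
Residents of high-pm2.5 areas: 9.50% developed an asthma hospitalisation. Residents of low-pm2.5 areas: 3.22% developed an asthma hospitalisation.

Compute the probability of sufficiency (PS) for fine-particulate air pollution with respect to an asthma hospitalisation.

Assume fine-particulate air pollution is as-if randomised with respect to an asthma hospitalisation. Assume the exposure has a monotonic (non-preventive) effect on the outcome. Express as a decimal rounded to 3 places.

p₁ = 0.095, p₀ = 0.0322.
Under exogeneity and monotonicity, PS = (p₁ − p₀) / (1 − p₀).
PS = (0.095 − 0.0322) / (1 − 0.0322) = 0.0628 / 0.9678 ≈ 0.0649

PS ≈ 0.065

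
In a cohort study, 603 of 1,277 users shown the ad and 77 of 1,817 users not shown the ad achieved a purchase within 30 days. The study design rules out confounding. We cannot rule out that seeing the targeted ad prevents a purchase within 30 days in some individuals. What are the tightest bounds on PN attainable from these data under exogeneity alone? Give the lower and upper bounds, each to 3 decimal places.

p₁ = P(outcome | exposed) = 603/1277 = 0.4722
p₀ = P(outcome | unexposed) = 77/1817 = 0.042378
Under exogeneity alone the bounds on PN are max{0,(p₁−p₀)/p₁} ≤ PN ≤ min{1,(1−p₀)/p₁}.
  lower = (p₁ − p₀)/p₁ = 0.42982 / 0.4722 ≈ 0.9103
  upper = min{1, (1 − p₀)/p₁} = 0.95762 / 0.4722 ≈ 2.0280 → capped at 1

0.910 ≤ PN ≤ 1.000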